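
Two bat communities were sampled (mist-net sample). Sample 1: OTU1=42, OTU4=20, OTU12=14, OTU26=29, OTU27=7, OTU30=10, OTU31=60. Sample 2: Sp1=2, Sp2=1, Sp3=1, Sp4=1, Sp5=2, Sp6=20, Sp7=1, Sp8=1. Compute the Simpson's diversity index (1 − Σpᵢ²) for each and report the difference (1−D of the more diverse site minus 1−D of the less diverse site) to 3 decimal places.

Sample 1: N=182, proportions 0.23077, 0.10989, 0.07692, 0.15934, 0.03846, 0.05495, 0.32967, giving 1−D = 0.79018 (working shown to 5 dp, full precision carried).
Sample 2: N=29, proportions 0.06897, 0.03448, 0.03448, 0.03448, 0.06897, 0.68966, 0.03448, 0.03448, giving 1−D = 0.50892.
Difference = |0.79018 − 0.50892| = 0.28126, i.e. 0.281 to 3 decimal places.

0.281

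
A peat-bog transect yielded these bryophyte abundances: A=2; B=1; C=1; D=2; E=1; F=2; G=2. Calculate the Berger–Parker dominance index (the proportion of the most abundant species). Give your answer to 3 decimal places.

Total N = 2+1+1+2+1+2+2 = 11, so the proportions are 0.18182, 0.09091, 0.09091, 0.18182, 0.09091, 0.18182, 0.18182 (working shown to 5 dp, full precision carried).
The largest proportion is 0.18182, i.e. d = 0.182 to 3 decimal places.

0.182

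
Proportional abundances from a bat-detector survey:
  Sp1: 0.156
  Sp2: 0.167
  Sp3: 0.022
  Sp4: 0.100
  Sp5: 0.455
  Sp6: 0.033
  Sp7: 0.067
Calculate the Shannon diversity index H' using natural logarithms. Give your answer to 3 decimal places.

1.555

Each pᵢ ln pᵢ term (working shown to 5 dp, full precision carried): 0.156×(-1.85790)=-0.28983, 0.167×(-1.78976)=-0.29889, 0.022×(-3.81671)=-0.08397, 0.1×(-2.30259)=-0.23026, 0.455×(-0.78746)=-0.35829, 0.033×(-3.41125)=-0.11257, 0.067×(-2.70306)=-0.18111.
Sum = -1.55492, so H' = 1.555.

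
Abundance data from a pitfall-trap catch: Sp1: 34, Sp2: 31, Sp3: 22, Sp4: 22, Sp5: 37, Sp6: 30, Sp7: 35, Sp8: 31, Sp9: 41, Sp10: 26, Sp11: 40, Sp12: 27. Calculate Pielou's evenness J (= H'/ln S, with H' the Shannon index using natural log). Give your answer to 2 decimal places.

Total N = 34+31+22+22+37+30+35+31+41+26+40+27 = 376, so the proportions are 0.0904, 0.0824, 0.0585, 0.0585, 0.0984, 0.0798, 0.0931, 0.0824, 0.109, 0.0691, 0.1064, 0.0718 (working shown to 4 dp, full precision carried).
H' = −Σ pᵢ ln pᵢ = −((-0.2173) + (-0.2058) + (-0.1661) + (-0.1661) + (-0.2282) + (-0.2017) + (-0.2210) + (-0.2058) + (-0.2416) + (-0.1847) + (-0.2384) + (-0.1891)) = 2.4658.
With S = 12 species, ln S = 2.4849, so J = 2.4658/2.4849 = 0.9923, i.e. 0.99 to 2 decimal places.

0.99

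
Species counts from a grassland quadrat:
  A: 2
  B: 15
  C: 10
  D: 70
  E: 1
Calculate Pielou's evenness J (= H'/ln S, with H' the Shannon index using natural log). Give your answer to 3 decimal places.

0.551

Total N = 2+15+10+70+1 = 98, so the proportions are 0.02041, 0.15306, 0.10204, 0.71429, 0.0102 (working shown to 5 dp, full precision carried).
H' = −Σ pᵢ ln pᵢ = −((-0.07942) + (-0.28728) + (-0.23290) + (-0.24034) + (-0.04679)) = 0.88673.
With S = 5 species, ln S = 1.60944, so J = 0.88673/1.60944 = 0.55095, i.e. 0.551 to 3 decimal places.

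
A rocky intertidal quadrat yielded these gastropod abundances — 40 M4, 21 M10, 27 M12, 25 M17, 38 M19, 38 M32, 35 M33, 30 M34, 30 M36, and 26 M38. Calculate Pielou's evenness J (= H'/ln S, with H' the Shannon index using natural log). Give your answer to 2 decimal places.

Total N = 40+21+27+25+38+38+35+30+30+26 = 310, so the proportions are 0.129, 0.0677, 0.0871, 0.0806, 0.1226, 0.1226, 0.1129, 0.0968, 0.0968, 0.0839 (working shown to 4 dp, full precision carried).
H' = −Σ pᵢ ln pᵢ = −((-0.2642) + (-0.1824) + (-0.2126) + (-0.2030) + (-0.2573) + (-0.2573) + (-0.2463) + (-0.2260) + (-0.2260) + (-0.2079)) = 2.2829.
With S = 10 species, ln S = 2.3026, so J = 2.2829/2.3026 = 0.9915, i.e. 0.99 to 2 decimal places.

0.99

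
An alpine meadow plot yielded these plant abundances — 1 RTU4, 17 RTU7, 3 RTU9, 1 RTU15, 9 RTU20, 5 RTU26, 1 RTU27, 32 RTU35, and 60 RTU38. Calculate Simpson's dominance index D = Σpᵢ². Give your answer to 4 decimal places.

Total N = 1+17+3+1+9+5+1+32+60 = 129, so the proportions are 0.007752, 0.131783, 0.023256, 0.007752, 0.069767, 0.03876, 0.007752, 0.248062, 0.465116 (working shown to 6 dp, full precision carried).
D = 0.007752² + 0.131783² + 0.023256² + 0.007752² + 0.069767² + 0.03876² + 0.007752² + 0.248062² + 0.465116² = 0.000060 + 0.017367 + 0.000541 + 0.000060 + 0.004867 + 0.001502 + 0.000060 + 0.061535 + 0.216333 = 0.302326.
To 4 decimal places, D = 0.3023.

0.3023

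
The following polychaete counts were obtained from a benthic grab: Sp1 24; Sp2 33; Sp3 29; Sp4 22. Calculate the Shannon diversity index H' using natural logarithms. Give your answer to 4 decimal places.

1.3737

Total N = 24+33+29+22 = 108, so the proportions are 0.222222, 0.305556, 0.268519, 0.203704 (working shown to 6 dp, full precision carried).
Each pᵢ ln pᵢ term: 0.222222×(-1.504077)=-0.334239, 0.305556×(-1.185624)=-0.362274, 0.268519×(-1.314835)=-0.353058, 0.203704×(-1.591089)=-0.324111.
Sum = -1.373682, so H' = 1.3737.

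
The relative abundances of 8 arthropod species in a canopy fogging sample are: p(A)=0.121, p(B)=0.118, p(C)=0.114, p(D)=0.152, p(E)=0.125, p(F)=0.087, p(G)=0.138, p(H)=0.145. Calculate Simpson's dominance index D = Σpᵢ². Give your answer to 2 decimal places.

D = 0.121² + 0.118² + 0.114² + 0.152² + 0.125² + 0.087² + 0.138² + 0.145² = 0.0146 + 0.0139 + 0.0130 + 0.0231 + 0.0156 + 0.0076 + 0.0190 + 0.0210 = 0.1279 (working shown to 4 dp, full precision carried).
To 2 decimal places, D = 0.13.

0.13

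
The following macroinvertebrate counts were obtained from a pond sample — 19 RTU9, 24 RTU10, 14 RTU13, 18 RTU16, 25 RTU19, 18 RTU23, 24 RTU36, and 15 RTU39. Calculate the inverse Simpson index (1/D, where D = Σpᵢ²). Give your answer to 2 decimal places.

Total N = 19+24+14+18+25+18+24+15 = 157, so the proportions are 0.121019, 0.152866, 0.089172, 0.11465, 0.159236, 0.11465, 0.152866, 0.095541 (working shown to 6 dp, full precision carried).
D = 0.121019² + 0.152866² + 0.089172² + 0.11465² + 0.159236² + 0.11465² + 0.152866² + 0.095541² = 0.014646 + 0.023368 + 0.007952 + 0.013145 + 0.025356 + 0.013145 + 0.023368 + 0.009128 = 0.130107.
So 1/D = 7.6860, i.e. 7.69 to 2 decimal places.

7.69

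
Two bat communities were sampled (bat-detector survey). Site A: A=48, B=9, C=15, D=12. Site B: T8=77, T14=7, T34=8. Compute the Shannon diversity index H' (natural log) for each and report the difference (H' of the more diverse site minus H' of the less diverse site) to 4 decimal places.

Site A: N=84, proportions 0.571429, 0.107143, 0.178571, 0.142857, giving H' = 1.144718 (working shown to 6 dp, full precision carried).
Site B: N=92, proportions 0.836957, 0.076087, 0.086957, giving H' = 0.557333.
Difference = |1.144718 − 0.557333| = 0.587385, i.e. 0.5874 to 4 decimal places.

0.5874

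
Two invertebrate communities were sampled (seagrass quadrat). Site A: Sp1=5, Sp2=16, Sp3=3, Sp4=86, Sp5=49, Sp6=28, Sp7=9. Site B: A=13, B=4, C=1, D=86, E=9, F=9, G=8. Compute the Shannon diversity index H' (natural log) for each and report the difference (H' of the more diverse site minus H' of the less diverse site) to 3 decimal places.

0.300

Site A: N=196, proportions 0.02551, 0.081633, 0.015306, 0.438776, 0.25, 0.142857, 0.045918, giving H' = 1.489573 (working shown to 6 dp, full precision carried).
Site B: N=130, proportions 0.1, 0.030769, 0.007692, 0.661538, 0.069231, 0.069231, 0.061538, giving H' = 1.189466.
Difference = |1.489573 − 1.189466| = 0.300107, i.e. 0.300 to 3 decimal places.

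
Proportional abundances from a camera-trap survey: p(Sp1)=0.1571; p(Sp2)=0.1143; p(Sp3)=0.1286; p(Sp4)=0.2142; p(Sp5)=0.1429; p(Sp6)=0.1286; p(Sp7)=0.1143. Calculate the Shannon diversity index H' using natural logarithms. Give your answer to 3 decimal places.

Each pᵢ ln pᵢ term (working shown to 5 dp, full precision carried): 0.1571×(-1.85087)=-0.29077, 0.1143×(-2.16893)=-0.24791, 0.1286×(-2.05105)=-0.26376, 0.2142×(-1.54085)=-0.33005, 0.1429×(-1.94561)=-0.27803, 0.1286×(-2.05105)=-0.26376, 0.1143×(-2.16893)=-0.24791.
Sum = -1.92220, so H' = 1.922.

1.922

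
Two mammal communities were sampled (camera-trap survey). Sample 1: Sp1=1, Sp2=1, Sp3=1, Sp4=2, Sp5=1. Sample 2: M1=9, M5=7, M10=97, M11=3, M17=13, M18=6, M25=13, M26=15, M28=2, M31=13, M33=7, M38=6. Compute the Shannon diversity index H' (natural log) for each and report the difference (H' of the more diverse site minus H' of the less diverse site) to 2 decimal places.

Sample 1: N=6, proportions 0.1667, 0.1667, 0.1667, 0.3333, 0.1667, giving H' = 1.5607 (working shown to 4 dp, full precision carried).
Sample 2: N=191, proportions 0.0471, 0.0366, 0.5079, 0.0157, 0.0681, 0.0314, 0.0681, 0.0785, 0.0105, 0.0681, 0.0366, 0.0314, giving H' = 1.8093.
Difference = |1.5607 − 1.8093| = 0.2486, i.e. 0.25 to 2 decimal places.

0.25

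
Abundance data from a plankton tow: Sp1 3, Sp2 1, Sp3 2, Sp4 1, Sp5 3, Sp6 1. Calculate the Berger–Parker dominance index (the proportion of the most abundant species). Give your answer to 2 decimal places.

Total N = 3+1+2+1+3+1 = 11, so the proportions are 0.2727, 0.0909, 0.1818, 0.0909, 0.2727, 0.0909 (working shown to 4 dp, full precision carried).
The largest proportion is 0.2727, i.e. d = 0.27 to 2 decimal places.

0.27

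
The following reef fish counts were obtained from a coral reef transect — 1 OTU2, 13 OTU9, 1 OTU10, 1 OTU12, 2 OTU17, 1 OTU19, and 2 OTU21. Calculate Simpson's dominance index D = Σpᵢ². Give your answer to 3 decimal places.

Total N = 1+13+1+1+2+1+2 = 21, so the proportions are 0.04762, 0.61905, 0.04762, 0.04762, 0.09524, 0.04762, 0.09524 (working shown to 5 dp, full precision carried).
D = 0.04762² + 0.61905² + 0.04762² + 0.04762² + 0.09524² + 0.04762² + 0.09524² = 0.00227 + 0.38322 + 0.00227 + 0.00227 + 0.00907 + 0.00227 + 0.00907 = 0.41043.
To 3 decimal places, D = 0.410.

0.410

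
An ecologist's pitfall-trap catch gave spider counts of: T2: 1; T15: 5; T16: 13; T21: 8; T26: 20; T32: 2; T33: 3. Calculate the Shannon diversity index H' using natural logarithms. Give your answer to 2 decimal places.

Total N = 1+5+13+8+20+2+3 = 52, so the proportions are 0.0192, 0.0962, 0.25, 0.1538, 0.3846, 0.0385, 0.0577 (working shown to 4 dp, full precision carried).
Each pᵢ ln pᵢ term: 0.0192×(-3.9512)=-0.0760, 0.0962×(-2.3418)=-0.2252, 0.25×(-1.3863)=-0.3466, 0.1538×(-1.8718)=-0.2880, 0.3846×(-0.9555)=-0.3675, 0.0385×(-3.2581)=-0.1253, 0.0577×(-2.8526)=-0.1646.
Sum = -1.5931, so H' = 1.59.

1.59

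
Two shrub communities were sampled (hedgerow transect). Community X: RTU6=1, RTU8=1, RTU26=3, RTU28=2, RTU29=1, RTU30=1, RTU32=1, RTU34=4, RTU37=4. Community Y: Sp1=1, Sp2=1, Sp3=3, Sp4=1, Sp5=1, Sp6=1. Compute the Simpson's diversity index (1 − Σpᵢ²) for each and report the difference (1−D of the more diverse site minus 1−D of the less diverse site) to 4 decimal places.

Community X: N=18, proportions 0.055556, 0.055556, 0.166667, 0.111111, 0.055556, 0.055556, 0.055556, 0.222222, 0.222222, giving 1−D = 0.845679 (working shown to 6 dp, full precision carried).
Community Y: N=8, proportions 0.125, 0.125, 0.375, 0.125, 0.125, 0.125, giving 1−D = 0.781250.
Difference = |0.845679 − 0.781250| = 0.064429, i.e. 0.0644 to 4 decimal places.

0.0644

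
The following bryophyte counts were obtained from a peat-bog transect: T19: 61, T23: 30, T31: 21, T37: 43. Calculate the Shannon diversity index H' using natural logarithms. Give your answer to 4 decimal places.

1.3114

Total N = 61+30+21+43 = 155, so the proportions are 0.393548, 0.193548, 0.135484, 0.277419 (working shown to 6 dp, full precision carried).
Each pᵢ ln pᵢ term: 0.393548×(-0.932551)=-0.367004, 0.193548×(-1.642228)=-0.317851, 0.135484×(-1.998903)=-0.270819, 0.277419×(-1.282225)=-0.355714.
Sum = -1.311388, so H' = 1.3114.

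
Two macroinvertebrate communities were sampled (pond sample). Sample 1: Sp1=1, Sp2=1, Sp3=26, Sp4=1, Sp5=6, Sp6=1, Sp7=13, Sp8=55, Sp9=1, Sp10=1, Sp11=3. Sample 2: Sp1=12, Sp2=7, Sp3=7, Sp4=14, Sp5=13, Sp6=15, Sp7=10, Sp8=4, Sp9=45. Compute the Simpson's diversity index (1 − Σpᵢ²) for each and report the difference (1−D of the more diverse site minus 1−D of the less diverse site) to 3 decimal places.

0.146

Sample 1: N=109, proportions 0.00917431, 0.00917431, 0.23853211, 0.00917431, 0.05504587, 0.00917431, 0.11926606, 0.50458716, 0.00917431, 0.00917431, 0.02752294, giving 1−D = 0.66997727 (working shown to 8 dp, full precision carried).
Sample 2: N=127, proportions 0.09448819, 0.05511811, 0.05511811, 0.11023622, 0.1023622, 0.11811024, 0.07874016, 0.03149606, 0.35433071, giving 1−D = 0.81567363.
Difference = |0.66997727 − 0.81567363| = 0.14569636, i.e. 0.146 to 3 decimal places.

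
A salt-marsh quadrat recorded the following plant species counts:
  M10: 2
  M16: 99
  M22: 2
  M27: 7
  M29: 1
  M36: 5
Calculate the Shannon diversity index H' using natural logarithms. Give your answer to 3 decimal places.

0.621

Total N = 2+99+2+7+1+5 = 116, so the proportions are 0.01724, 0.85345, 0.01724, 0.06034, 0.00862, 0.0431 (working shown to 5 dp, full precision carried).
Each pᵢ ln pᵢ term: 0.01724×(-4.06044)=-0.07001, 0.85345×(-0.15847)=-0.13525, 0.01724×(-4.06044)=-0.07001, 0.06034×(-2.80768)=-0.16943, 0.00862×(-4.75359)=-0.04098, 0.0431×(-3.14415)=-0.13552.
Sum = -0.62119, so H' = 0.621.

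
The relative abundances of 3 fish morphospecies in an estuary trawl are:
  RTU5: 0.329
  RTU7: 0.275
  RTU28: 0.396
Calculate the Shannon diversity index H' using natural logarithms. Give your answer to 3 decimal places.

Each pᵢ ln pᵢ term (working shown to 5 dp, full precision carried): 0.329×(-1.11170)=-0.36575, 0.275×(-1.29098)=-0.35502, 0.396×(-0.92634)=-0.36683.
Sum = -1.08760, so H' = 1.088.

1.088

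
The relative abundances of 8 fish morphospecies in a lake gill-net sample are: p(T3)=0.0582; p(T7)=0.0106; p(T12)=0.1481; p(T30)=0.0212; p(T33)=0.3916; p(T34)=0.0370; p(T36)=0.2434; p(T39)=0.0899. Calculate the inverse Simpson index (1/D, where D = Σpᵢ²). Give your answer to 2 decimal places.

D = 0.0582² + 0.0106² + 0.1481² + 0.0212² + 0.3916² + 0.037² + 0.2434² + 0.0899² = 0.003387 + 0.000112 + 0.021934 + 0.000449 + 0.153351 + 0.001369 + 0.059244 + 0.008082 = 0.247928 (working shown to 6 dp, full precision carried).
So 1/D = 4.0334, i.e. 4.03 to 2 decimal places.

4.03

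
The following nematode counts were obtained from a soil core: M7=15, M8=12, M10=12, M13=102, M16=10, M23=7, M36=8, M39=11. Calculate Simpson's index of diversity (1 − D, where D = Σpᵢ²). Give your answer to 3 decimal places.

Total N = 15+12+12+102+10+7+8+11 = 177, so the proportions are 0.08475, 0.0678, 0.0678, 0.57627, 0.0565, 0.03955, 0.0452, 0.06215 (working shown to 5 dp, full precision carried).
D = 0.08475² + 0.0678² + 0.0678² + 0.57627² + 0.0565² + 0.03955² + 0.0452² + 0.06215² = 0.00718 + 0.00460 + 0.00460 + 0.33209 + 0.00319 + 0.00156 + 0.00204 + 0.00386 = 0.35912.
So 1 − D = 0.64088, i.e. 0.641 to 3 decimal places.

0.641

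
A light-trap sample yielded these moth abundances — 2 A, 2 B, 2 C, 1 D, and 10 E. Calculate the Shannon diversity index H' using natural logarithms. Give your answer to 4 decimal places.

1.2341

Total N = 2+2+2+1+10 = 17, so the proportions are 0.117647, 0.117647, 0.117647, 0.058824, 0.588235 (working shown to 6 dp, full precision carried).
Each pᵢ ln pᵢ term: 0.117647×(-2.140066)=-0.251772, 0.117647×(-2.140066)=-0.251772, 0.117647×(-2.140066)=-0.251772, 0.058824×(-2.833213)=-0.166660, 0.588235×(-0.530628)=-0.312134.
Sum = -1.234111, so H' = 1.2341.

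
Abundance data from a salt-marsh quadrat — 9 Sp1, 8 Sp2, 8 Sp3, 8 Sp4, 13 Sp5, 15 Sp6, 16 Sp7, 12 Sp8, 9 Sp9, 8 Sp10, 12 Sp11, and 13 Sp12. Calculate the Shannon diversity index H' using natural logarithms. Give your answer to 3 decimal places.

2.452

Total N = 9+8+8+8+13+15+16+12+9+8+12+13 = 131, so the proportions are 0.0687, 0.06107, 0.06107, 0.06107, 0.09924, 0.1145, 0.12214, 0.0916, 0.0687, 0.06107, 0.0916, 0.09924 (working shown to 5 dp, full precision carried).
Each pᵢ ln pᵢ term: 0.0687×(-2.67797)=-0.18398, 0.06107×(-2.79576)=-0.17073, 0.06107×(-2.79576)=-0.17073, 0.06107×(-2.79576)=-0.17073, 0.09924×(-2.31025)=-0.22926, 0.1145×(-2.16715)=-0.24815, 0.12214×(-2.10261)=-0.25681, 0.0916×(-2.39029)=-0.21896, 0.0687×(-2.67797)=-0.18398, 0.06107×(-2.79576)=-0.17073, 0.0916×(-2.39029)=-0.21896, 0.09924×(-2.31025)=-0.22926.
Sum = -2.45229, so H' = 2.452.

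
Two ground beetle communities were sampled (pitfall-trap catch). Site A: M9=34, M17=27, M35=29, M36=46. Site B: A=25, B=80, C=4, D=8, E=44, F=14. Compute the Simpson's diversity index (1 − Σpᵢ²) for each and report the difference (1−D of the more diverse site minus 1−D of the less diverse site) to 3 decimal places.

Site A: N=136, proportions 0.25, 0.19853, 0.21324, 0.33824, giving 1−D = 0.73821 (working shown to 5 dp, full precision carried).
Site B: N=175, proportions 0.14286, 0.45714, 0.02286, 0.04571, 0.25143, 0.08, giving 1−D = 0.69838.
Difference = |0.73821 − 0.69838| = 0.03983, i.e. 0.040 to 3 decimal places.

0.040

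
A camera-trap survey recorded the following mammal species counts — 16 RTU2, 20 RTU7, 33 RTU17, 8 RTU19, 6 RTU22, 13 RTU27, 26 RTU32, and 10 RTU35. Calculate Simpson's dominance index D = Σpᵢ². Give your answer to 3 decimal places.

0.160

Total N = 16+20+33+8+6+13+26+10 = 132, so the proportions are 0.12121, 0.15152, 0.25, 0.06061, 0.04545, 0.09848, 0.19697, 0.07576 (working shown to 5 dp, full precision carried).
D = 0.12121² + 0.15152² + 0.25² + 0.06061² + 0.04545² + 0.09848² + 0.19697² + 0.07576² = 0.01469 + 0.02296 + 0.06250 + 0.00367 + 0.00207 + 0.00970 + 0.03880 + 0.00574 = 0.16012.
To 3 decimal places, D = 0.160.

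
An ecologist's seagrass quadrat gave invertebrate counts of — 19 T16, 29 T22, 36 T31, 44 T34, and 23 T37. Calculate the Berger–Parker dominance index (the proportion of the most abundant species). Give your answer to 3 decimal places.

Total N = 19+29+36+44+23 = 151, so the proportions are 0.12583, 0.19205, 0.23841, 0.29139, 0.15232 (working shown to 5 dp, full precision carried).
The largest proportion is 0.29139, i.e. d = 0.291 to 3 decimal places.

0.291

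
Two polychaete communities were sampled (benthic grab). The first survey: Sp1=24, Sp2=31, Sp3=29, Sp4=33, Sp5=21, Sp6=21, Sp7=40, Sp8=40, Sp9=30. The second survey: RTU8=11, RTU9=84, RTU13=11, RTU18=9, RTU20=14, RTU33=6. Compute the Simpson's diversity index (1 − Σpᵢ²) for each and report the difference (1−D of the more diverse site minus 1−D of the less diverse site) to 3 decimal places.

The first survey: N=269, proportions 0.08922, 0.11524, 0.10781, 0.12268, 0.07807, 0.07807, 0.1487, 0.1487, 0.11152, giving 1−D = 0.88324 (working shown to 5 dp, full precision carried).
The second survey: N=135, proportions 0.08148, 0.62222, 0.08148, 0.06667, 0.1037, 0.04444, giving 1−D = 0.58239.
Difference = |0.88324 − 0.58239| = 0.30085, i.e. 0.301 to 3 decimal places.

0.301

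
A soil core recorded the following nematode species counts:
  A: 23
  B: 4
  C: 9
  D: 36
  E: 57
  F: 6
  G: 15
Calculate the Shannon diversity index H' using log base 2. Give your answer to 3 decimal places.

Total N = 23+4+9+36+57+6+15 = 150, so the proportions are 0.15333, 0.02667, 0.06, 0.24, 0.38, 0.04, 0.1 (working shown to 5 dp, full precision carried).
Each pᵢ log₂ pᵢ term: 0.15333×(-2.70526)=-0.41481, 0.02667×(-5.22882)=-0.13944, 0.06×(-4.05889)=-0.24353, 0.24×(-2.05889)=-0.49413, 0.38×(-1.39593)=-0.53045, 0.04×(-4.64386)=-0.18575, 0.1×(-3.32193)=-0.33219.
Sum = -2.34031, so H' = 2.340.

2.340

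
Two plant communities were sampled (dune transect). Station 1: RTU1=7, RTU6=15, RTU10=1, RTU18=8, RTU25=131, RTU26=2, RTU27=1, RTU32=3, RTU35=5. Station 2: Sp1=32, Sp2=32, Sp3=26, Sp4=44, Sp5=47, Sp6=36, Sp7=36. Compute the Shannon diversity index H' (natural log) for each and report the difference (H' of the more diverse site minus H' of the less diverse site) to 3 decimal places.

0.950

Station 1: N=173, proportions 0.04046, 0.08671, 0.00578, 0.04624, 0.75723, 0.01156, 0.00578, 0.01734, 0.0289, giving H' = 0.97839 (working shown to 5 dp, full precision carried).
Station 2: N=253, proportions 0.12648, 0.12648, 0.10277, 0.17391, 0.18577, 0.14229, 0.14229, giving H' = 1.92868.
Difference = |0.97839 − 1.92868| = 0.95029, i.e. 0.950 to 3 decimal places.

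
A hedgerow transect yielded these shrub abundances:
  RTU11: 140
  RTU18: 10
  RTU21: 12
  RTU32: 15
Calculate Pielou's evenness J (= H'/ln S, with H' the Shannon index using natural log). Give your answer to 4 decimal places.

Total N = 140+10+12+15 = 177, so the proportions are 0.79096, 0.056497, 0.067797, 0.084746 (working shown to 6 dp, full precision carried).
H' = −Σ pᵢ ln pᵢ = −((-0.185486) + (-0.162348) + (-0.182457) + (-0.209161)) = 0.739452.
With S = 4 species, ln S = 1.386294, so J = 0.739452/1.386294 = 0.533402, i.e. 0.5334 to 4 decimal places.

0.5334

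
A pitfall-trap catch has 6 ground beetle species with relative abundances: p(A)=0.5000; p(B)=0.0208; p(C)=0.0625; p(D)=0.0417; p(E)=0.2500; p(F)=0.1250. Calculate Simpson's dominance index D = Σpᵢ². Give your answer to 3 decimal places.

D = 0.5² + 0.0208² + 0.0625² + 0.0417² + 0.25² + 0.125² = 0.25000 + 0.00043 + 0.00391 + 0.00174 + 0.06250 + 0.01562 = 0.33420 (working shown to 5 dp, full precision carried).
To 3 decimal places, D = 0.334.

0.334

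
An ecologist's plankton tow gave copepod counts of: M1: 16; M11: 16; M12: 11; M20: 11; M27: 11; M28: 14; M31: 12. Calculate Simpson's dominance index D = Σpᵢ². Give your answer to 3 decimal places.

0.147

Total N = 16+16+11+11+11+14+12 = 91, so the proportions are 0.17582, 0.17582, 0.12088, 0.12088, 0.12088, 0.15385, 0.13187 (working shown to 5 dp, full precision carried).
D = 0.17582² + 0.17582² + 0.12088² + 0.12088² + 0.12088² + 0.15385² + 0.13187² = 0.03091 + 0.03091 + 0.01461 + 0.01461 + 0.01461 + 0.02367 + 0.01739 = 0.14672.
To 3 decimal places, D = 0.147.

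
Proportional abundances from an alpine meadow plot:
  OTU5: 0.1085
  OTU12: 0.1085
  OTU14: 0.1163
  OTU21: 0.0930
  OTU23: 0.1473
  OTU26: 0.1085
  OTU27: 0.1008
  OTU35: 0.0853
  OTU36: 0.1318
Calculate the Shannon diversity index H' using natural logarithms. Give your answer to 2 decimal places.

Each pᵢ ln pᵢ term (working shown to 4 dp, full precision carried): 0.1085×(-2.2210)=-0.2410, 0.1085×(-2.2210)=-0.2410, 0.1163×(-2.1516)=-0.2502, 0.093×(-2.3752)=-0.2209, 0.1473×(-1.9153)=-0.2821, 0.1085×(-2.2210)=-0.2410, 0.1008×(-2.2946)=-0.2313, 0.0853×(-2.4616)=-0.2100, 0.1318×(-2.0265)=-0.2671.
Sum = -2.1845, so H' = 2.18.

2.18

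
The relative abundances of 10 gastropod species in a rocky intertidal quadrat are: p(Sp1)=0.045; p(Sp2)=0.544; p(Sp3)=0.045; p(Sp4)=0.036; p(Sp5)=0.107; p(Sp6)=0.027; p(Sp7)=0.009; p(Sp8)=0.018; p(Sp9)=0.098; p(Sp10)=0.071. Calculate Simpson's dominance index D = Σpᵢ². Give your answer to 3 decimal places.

0.329

D = 0.045² + 0.544² + 0.045² + 0.036² + 0.107² + 0.027² + 0.009² + 0.018² + 0.098² + 0.071² = 0.00202 + 0.29594 + 0.00202 + 0.00130 + 0.01145 + 0.00073 + 0.00008 + 0.00032 + 0.00960 + 0.00504 = 0.32851 (working shown to 5 dp, full precision carried).
To 3 decimal places, D = 0.329.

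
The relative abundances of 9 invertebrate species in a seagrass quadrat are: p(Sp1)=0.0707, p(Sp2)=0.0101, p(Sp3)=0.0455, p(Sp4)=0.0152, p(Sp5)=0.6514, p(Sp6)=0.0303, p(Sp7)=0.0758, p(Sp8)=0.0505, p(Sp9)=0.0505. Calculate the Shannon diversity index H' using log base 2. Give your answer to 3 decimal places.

Each pᵢ log₂ pᵢ term (working shown to 5 dp, full precision carried): 0.0707×(-3.82215)=-0.27023, 0.0101×(-6.62950)=-0.06696, 0.0455×(-4.45799)=-0.20284, 0.0152×(-6.03978)=-0.09180, 0.6514×(-0.61838)=-0.40282, 0.0303×(-5.04454)=-0.15285, 0.0758×(-3.72166)=-0.28210, 0.0505×(-4.30757)=-0.21753, 0.0505×(-4.30757)=-0.21753.
Sum = -1.90466, so H' = 1.905.

1.905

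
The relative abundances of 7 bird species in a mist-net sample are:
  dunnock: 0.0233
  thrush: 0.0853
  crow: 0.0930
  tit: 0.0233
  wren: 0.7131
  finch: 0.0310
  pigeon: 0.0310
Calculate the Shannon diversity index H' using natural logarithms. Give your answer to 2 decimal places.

1.06

Each pᵢ ln pᵢ term (working shown to 4 dp, full precision carried): 0.0233×(-3.7593)=-0.0876, 0.0853×(-2.4616)=-0.2100, 0.093×(-2.3752)=-0.2209, 0.0233×(-3.7593)=-0.0876, 0.7131×(-0.3381)=-0.2411, 0.031×(-3.4738)=-0.1077, 0.031×(-3.4738)=-0.1077.
Sum = -1.0625, so H' = 1.06.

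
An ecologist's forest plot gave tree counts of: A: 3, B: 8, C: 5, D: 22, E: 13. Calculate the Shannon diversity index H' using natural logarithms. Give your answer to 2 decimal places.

Total N = 3+8+5+22+13 = 51, so the proportions are 0.0588, 0.1569, 0.098, 0.4314, 0.2549 (working shown to 4 dp, full precision carried).
Each pᵢ ln pᵢ term: 0.0588×(-2.8332)=-0.1667, 0.1569×(-1.8524)=-0.2906, 0.098×(-2.3224)=-0.2277, 0.4314×(-0.8408)=-0.3627, 0.2549×(-1.3669)=-0.3484.
Sum = -1.3960, so H' = 1.40.

1.40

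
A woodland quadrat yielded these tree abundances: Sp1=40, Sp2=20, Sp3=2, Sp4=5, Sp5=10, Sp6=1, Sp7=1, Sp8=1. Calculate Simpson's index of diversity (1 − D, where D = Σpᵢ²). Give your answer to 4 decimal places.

0.6669

Total N = 40+20+2+5+10+1+1+1 = 80, so the proportions are 0.5, 0.25, 0.025, 0.0625, 0.125, 0.0125, 0.0125, 0.0125 (working shown to 6 dp, full precision carried).
D = 0.5² + 0.25² + 0.025² + 0.0625² + 0.125² + 0.0125² + 0.0125² + 0.0125² = 0.250000 + 0.062500 + 0.000625 + 0.003906 + 0.015625 + 0.000156 + 0.000156 + 0.000156 = 0.333125.
So 1 − D = 0.666875, i.e. 0.6669 to 4 decimal places.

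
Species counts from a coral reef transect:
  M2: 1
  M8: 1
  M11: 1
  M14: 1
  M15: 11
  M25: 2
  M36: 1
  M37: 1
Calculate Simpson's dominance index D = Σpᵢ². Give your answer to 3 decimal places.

0.363

Total N = 1+1+1+1+11+2+1+1 = 19, so the proportions are 0.05263, 0.05263, 0.05263, 0.05263, 0.57895, 0.10526, 0.05263, 0.05263 (working shown to 5 dp, full precision carried).
D = 0.05263² + 0.05263² + 0.05263² + 0.05263² + 0.57895² + 0.10526² + 0.05263² + 0.05263² = 0.00277 + 0.00277 + 0.00277 + 0.00277 + 0.33518 + 0.01108 + 0.00277 + 0.00277 = 0.36288.
To 3 decimal places, D = 0.363.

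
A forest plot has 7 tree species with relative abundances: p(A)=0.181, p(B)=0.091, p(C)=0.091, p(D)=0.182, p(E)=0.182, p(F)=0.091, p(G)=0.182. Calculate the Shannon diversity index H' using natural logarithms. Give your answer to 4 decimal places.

1.8940

Each pᵢ ln pᵢ term (working shown to 6 dp, full precision carried): 0.181×(-1.709258)=-0.309376, 0.091×(-2.396896)=-0.218118, 0.091×(-2.396896)=-0.218118, 0.182×(-1.703749)=-0.310082, 0.182×(-1.703749)=-0.310082, 0.091×(-2.396896)=-0.218118, 0.182×(-1.703749)=-0.310082.
Sum = -1.893975, so H' = 1.8940.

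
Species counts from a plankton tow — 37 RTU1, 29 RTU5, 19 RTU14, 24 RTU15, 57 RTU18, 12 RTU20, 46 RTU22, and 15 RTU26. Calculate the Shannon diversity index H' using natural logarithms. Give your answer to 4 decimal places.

Total N = 37+29+19+24+57+12+46+15 = 239, so the proportions are 0.154812, 0.121339, 0.079498, 0.100418, 0.238494, 0.050209, 0.192469, 0.062762 (working shown to 6 dp, full precision carried).
Each pᵢ ln pᵢ term: 0.154812×(-1.865546)=-0.288808, 0.121339×(-2.109168)=-0.255924, 0.079498×(-2.532025)=-0.201291, 0.100418×(-2.298410)=-0.230803, 0.238494×(-1.433412)=-0.341860, 0.050209×(-2.991557)=-0.150204, 0.192469×(-1.647822)=-0.317154, 0.062762×(-2.768413)=-0.173750.
Sum = -1.959793, so H' = 1.9598.

1.9598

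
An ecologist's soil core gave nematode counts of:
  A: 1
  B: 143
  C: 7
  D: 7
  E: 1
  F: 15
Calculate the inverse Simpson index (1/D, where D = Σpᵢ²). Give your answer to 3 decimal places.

1.457

Total N = 1+143+7+7+1+15 = 174, so the proportions are 0.005747, 0.821839, 0.04023, 0.04023, 0.005747, 0.086207 (working shown to 6 dp, full precision carried).
D = 0.005747² + 0.821839² + 0.04023² + 0.04023² + 0.005747² + 0.086207² = 0.000033 + 0.675419 + 0.001618 + 0.001618 + 0.000033 + 0.007432 = 0.686154.
So 1/D = 1.45740, i.e. 1.457 to 3 decimal places.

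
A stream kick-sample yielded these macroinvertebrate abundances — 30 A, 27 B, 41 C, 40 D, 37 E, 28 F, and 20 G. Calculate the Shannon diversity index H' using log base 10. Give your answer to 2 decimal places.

Total N = 30+27+41+40+37+28+20 = 223, so the proportions are 0.1345, 0.1211, 0.1839, 0.1794, 0.1659, 0.1256, 0.0897 (working shown to 4 dp, full precision carried).
Each pᵢ log₁₀ pᵢ term: 0.1345×(-0.8712)=-0.1172, 0.1211×(-0.9169)=-0.1110, 0.1839×(-0.7355)=-0.1352, 0.1794×(-0.7462)=-0.1339, 0.1659×(-0.7801)=-0.1294, 0.1256×(-0.9011)=-0.1131, 0.0897×(-1.0473)=-0.0939.
Sum = -0.8338, so H' = 0.83.

0.83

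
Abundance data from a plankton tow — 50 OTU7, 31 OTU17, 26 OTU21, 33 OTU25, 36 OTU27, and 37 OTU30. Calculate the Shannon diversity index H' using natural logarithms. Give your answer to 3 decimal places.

Total N = 50+31+26+33+36+37 = 213, so the proportions are 0.23474, 0.14554, 0.12207, 0.15493, 0.16901, 0.17371 (working shown to 5 dp, full precision carried).
Each pᵢ ln pᵢ term: 0.23474×(-1.44927)=-0.34020, 0.14554×(-1.92730)=-0.28050, 0.12207×(-2.10320)=-0.25673, 0.15493×(-1.86478)=-0.28891, 0.16901×(-1.77777)=-0.30047, 0.17371×(-1.75037)=-0.30406.
Sum = -1.77087, so H' = 1.771.

1.771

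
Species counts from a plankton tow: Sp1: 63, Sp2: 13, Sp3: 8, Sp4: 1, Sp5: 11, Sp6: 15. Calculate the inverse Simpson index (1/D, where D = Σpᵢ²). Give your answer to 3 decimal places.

Total N = 63+13+8+1+11+15 = 111, so the proportions are 0.567568, 0.117117, 0.072072, 0.009009, 0.099099, 0.135135 (working shown to 6 dp, full precision carried).
D = 0.567568² + 0.117117² + 0.072072² + 0.009009² + 0.099099² + 0.135135² = 0.322133 + 0.013716 + 0.005194 + 0.000081 + 0.009821 + 0.018262 = 0.369207.
So 1/D = 2.70851, i.e. 2.709 to 3 decimal places.

2.709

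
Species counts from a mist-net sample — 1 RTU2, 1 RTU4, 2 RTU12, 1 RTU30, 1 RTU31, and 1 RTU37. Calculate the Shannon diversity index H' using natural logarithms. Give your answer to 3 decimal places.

1.748

Total N = 1+1+2+1+1+1 = 7, so the proportions are 0.14286, 0.14286, 0.28571, 0.14286, 0.14286, 0.14286 (working shown to 5 dp, full precision carried).
Each pᵢ ln pᵢ term: 0.14286×(-1.94591)=-0.27799, 0.14286×(-1.94591)=-0.27799, 0.28571×(-1.25276)=-0.35793, 0.14286×(-1.94591)=-0.27799, 0.14286×(-1.94591)=-0.27799, 0.14286×(-1.94591)=-0.27799.
Sum = -1.74787, so H' = 1.748.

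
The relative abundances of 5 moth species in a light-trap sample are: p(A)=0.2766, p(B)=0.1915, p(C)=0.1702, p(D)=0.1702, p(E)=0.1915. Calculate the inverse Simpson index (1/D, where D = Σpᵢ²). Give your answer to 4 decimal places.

D = 0.2766² + 0.1915² + 0.1702² + 0.1702² + 0.1915² = 0.07650756 + 0.03667225 + 0.02896804 + 0.02896804 + 0.03667225 = 0.20778814 (working shown to 8 dp, full precision carried).
So 1/D = 4.812594, i.e. 4.8126 to 4 decimal places.

4.8126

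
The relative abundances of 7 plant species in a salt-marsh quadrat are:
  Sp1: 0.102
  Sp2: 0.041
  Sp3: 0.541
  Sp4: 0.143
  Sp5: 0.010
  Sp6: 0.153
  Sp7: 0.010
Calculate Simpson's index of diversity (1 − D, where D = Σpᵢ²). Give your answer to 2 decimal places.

0.65

D = 0.102² + 0.041² + 0.541² + 0.143² + 0.01² + 0.153² + 0.01² = 0.0104 + 0.0017 + 0.2927 + 0.0204 + 0.0001 + 0.0234 + 0.0001 = 0.3488 (working shown to 4 dp, full precision carried).
So 1 − D = 0.6512, i.e. 0.65 to 2 decimal places.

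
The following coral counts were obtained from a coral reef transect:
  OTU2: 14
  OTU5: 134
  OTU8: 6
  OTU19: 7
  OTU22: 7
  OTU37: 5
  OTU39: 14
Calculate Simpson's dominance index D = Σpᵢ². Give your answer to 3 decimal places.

0.529

Total N = 14+134+6+7+7+5+14 = 187, so the proportions are 0.07487, 0.71658, 0.03209, 0.03743, 0.03743, 0.02674, 0.07487 (working shown to 5 dp, full precision carried).
D = 0.07487² + 0.71658² + 0.03209² + 0.03743² + 0.03743² + 0.02674² + 0.07487² = 0.00560 + 0.51348 + 0.00103 + 0.00140 + 0.00140 + 0.00071 + 0.00560 = 0.52924.
To 3 decimal places, D = 0.529.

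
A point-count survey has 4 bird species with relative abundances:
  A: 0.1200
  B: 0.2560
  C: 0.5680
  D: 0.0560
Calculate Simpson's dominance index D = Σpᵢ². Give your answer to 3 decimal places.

D = 0.12² + 0.256² + 0.568² + 0.056² = 0.01440 + 0.06554 + 0.32262 + 0.00314 = 0.40570 (working shown to 5 dp, full precision carried).
To 3 decimal places, D = 0.406.

0.406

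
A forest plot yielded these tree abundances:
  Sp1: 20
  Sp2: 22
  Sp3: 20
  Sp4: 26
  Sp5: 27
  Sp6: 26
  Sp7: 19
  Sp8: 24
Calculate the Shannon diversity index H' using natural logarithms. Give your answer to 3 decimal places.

Total N = 20+22+20+26+27+26+19+24 = 184, so the proportions are 0.1087, 0.11957, 0.1087, 0.1413, 0.14674, 0.1413, 0.10326, 0.13043 (working shown to 5 dp, full precision carried).
Each pᵢ ln pᵢ term: 0.1087×(-2.21920)=-0.24122, 0.11957×(-2.12389)=-0.25394, 0.1087×(-2.21920)=-0.24122, 0.1413×(-1.95684)=-0.27651, 0.14674×(-1.91910)=-0.28161, 0.1413×(-1.95684)=-0.27651, 0.10326×(-2.27050)=-0.23445, 0.13043×(-2.03688)=-0.26568.
Sum = -2.07114, so H' = 2.071.

2.071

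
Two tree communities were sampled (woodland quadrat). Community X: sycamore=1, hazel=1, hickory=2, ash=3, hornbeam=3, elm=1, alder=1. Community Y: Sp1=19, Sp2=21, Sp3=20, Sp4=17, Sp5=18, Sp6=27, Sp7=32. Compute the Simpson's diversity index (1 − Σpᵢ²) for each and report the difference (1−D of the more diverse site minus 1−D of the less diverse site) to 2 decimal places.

Community X: N=12, proportions 0.08333, 0.08333, 0.16667, 0.25, 0.25, 0.08333, 0.08333, giving 1−D = 0.81944 (working shown to 5 dp, full precision carried).
Community Y: N=154, proportions 0.12338, 0.13636, 0.12987, 0.11039, 0.11688, 0.17532, 0.20779, giving 1−D = 0.84955.
Difference = |0.81944 − 0.84955| = 0.03011, i.e. 0.03 to 2 decimal places.

0.03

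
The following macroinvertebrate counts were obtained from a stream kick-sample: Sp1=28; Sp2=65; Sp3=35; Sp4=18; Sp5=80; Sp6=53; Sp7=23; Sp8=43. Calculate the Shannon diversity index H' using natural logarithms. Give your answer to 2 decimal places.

Total N = 28+65+35+18+80+53+23+43 = 345, so the proportions are 0.0812, 0.1884, 0.1014, 0.0522, 0.2319, 0.1536, 0.0667, 0.1246 (working shown to 4 dp, full precision carried).
Each pᵢ ln pᵢ term: 0.0812×(-2.5113)=-0.2038, 0.1884×(-1.6692)=-0.3145, 0.1014×(-2.2882)=-0.2321, 0.0522×(-2.9532)=-0.1541, 0.2319×(-1.4615)=-0.3389, 0.1536×(-1.8733)=-0.2878, 0.0667×(-2.7081)=-0.1805, 0.1246×(-2.0823)=-0.2595.
Sum = -1.9713, so H' = 1.97.

1.97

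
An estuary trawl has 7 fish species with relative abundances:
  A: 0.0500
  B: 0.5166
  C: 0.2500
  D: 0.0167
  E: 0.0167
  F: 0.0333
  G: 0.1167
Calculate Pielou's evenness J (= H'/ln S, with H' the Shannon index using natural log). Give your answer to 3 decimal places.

0.688

H' = −Σ pᵢ ln pᵢ = −((-0.14979) + (-0.34121) + (-0.34657) + (-0.06834) + (-0.06834) + (-0.11329) + (-0.25069)) = 1.33823 (working shown to 5 dp, full precision carried).
With S = 7 species, ln S = 1.94591, so J = 1.33823/1.94591 = 0.68772, i.e. 0.688 to 3 decimal places.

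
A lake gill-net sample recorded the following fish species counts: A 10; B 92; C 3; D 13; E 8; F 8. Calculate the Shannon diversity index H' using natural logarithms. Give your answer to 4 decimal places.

1.0998

Total N = 10+92+3+13+8+8 = 134, so the proportions are 0.074627, 0.686567, 0.022388, 0.097015, 0.059701, 0.059701 (working shown to 6 dp, full precision carried).
Each pᵢ ln pᵢ term: 0.074627×(-2.595255)=-0.193676, 0.686567×(-0.376051)=-0.258184, 0.022388×(-3.799228)=-0.085057, 0.097015×(-2.332890)=-0.226325, 0.059701×(-2.818398)=-0.168263, 0.059701×(-2.818398)=-0.168263.
Sum = -1.099768, so H' = 1.0998.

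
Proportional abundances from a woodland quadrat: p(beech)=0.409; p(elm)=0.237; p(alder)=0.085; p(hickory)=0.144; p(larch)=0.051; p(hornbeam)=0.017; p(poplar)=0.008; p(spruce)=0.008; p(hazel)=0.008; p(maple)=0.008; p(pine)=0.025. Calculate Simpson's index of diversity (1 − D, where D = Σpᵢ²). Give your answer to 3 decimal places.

D = 0.409² + 0.237² + 0.085² + 0.144² + 0.051² + 0.017² + 0.008² + 0.008² + 0.008² + 0.008² + 0.025² = 0.16728 + 0.05617 + 0.00723 + 0.02074 + 0.00260 + 0.00029 + 0.00006 + 0.00006 + 0.00006 + 0.00006 + 0.00063 = 0.25518 (working shown to 5 dp, full precision carried).
So 1 − D = 0.74482, i.e. 0.745 to 3 decimal places.

0.745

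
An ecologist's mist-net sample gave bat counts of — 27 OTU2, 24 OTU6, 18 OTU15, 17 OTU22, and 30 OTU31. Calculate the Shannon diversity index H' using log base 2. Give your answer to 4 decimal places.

2.2875

Total N = 27+24+18+17+30 = 116, so the proportions are 0.232759, 0.206897, 0.155172, 0.146552, 0.258621 (working shown to 6 dp, full precision carried).
Each pᵢ log₂ pᵢ term: 0.232759×(-2.103093)=-0.489513, 0.206897×(-2.273018)=-0.470280, 0.155172×(-2.688056)=-0.417112, 0.146552×(-2.770518)=-0.406024, 0.258621×(-1.951090)=-0.504592.
Sum = -2.287522, so H' = 2.2875.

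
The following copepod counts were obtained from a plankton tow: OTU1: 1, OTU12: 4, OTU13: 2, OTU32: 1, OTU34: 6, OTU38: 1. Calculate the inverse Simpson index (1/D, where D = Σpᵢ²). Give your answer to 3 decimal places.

3.814

Total N = 1+4+2+1+6+1 = 15, so the proportions are 0.0666667, 0.2666667, 0.1333333, 0.0666667, 0.4, 0.0666667 (working shown to 7 dp, full precision carried).
D = 0.0666667² + 0.2666667² + 0.1333333² + 0.0666667² + 0.4² + 0.0666667² = 0.0044444 + 0.0711111 + 0.0177778 + 0.0044444 + 0.1600000 + 0.0044444 = 0.2622222.
So 1/D = 3.81356, i.e. 3.814 to 3 decimal places.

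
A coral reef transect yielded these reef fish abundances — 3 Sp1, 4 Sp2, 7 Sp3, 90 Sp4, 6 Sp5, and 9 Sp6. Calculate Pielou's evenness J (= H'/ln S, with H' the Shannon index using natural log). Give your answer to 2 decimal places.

0.52

Total N = 3+4+7+90+6+9 = 119, so the proportions are 0.0252, 0.0336, 0.0588, 0.7563, 0.0504, 0.0756 (working shown to 4 dp, full precision carried).
H' = −Σ pᵢ ln pᵢ = −((-0.0928) + (-0.1140) + (-0.1667) + (-0.2112) + (-0.1506) + (-0.1953)) = 0.9306.
With S = 6 species, ln S = 1.7918, so J = 0.9306/1.7918 = 0.5194, i.e. 0.52 to 2 decimal places.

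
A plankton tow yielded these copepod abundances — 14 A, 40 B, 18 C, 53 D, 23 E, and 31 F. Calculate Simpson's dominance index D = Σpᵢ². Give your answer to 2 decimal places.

0.20

Total N = 14+40+18+53+23+31 = 179, so the proportions are 0.0782, 0.2235, 0.1006, 0.2961, 0.1285, 0.1732 (working shown to 4 dp, full precision carried).
D = 0.0782² + 0.2235² + 0.1006² + 0.2961² + 0.1285² + 0.1732² = 0.0061 + 0.0499 + 0.0101 + 0.0877 + 0.0165 + 0.0300 = 0.2003.
To 2 decimal places, D = 0.20.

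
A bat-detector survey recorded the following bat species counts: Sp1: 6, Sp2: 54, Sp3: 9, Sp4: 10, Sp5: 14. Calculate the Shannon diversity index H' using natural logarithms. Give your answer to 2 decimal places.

1.24

Total N = 6+54+9+10+14 = 93, so the proportions are 0.0645, 0.5806, 0.0968, 0.1075, 0.1505 (working shown to 4 dp, full precision carried).
Each pᵢ ln pᵢ term: 0.0645×(-2.7408)=-0.1768, 0.5806×(-0.5436)=-0.3156, 0.0968×(-2.3354)=-0.2260, 0.1075×(-2.2300)=-0.2398, 0.1505×(-1.8935)=-0.2850.
Sum = -1.2433, so H' = 1.24.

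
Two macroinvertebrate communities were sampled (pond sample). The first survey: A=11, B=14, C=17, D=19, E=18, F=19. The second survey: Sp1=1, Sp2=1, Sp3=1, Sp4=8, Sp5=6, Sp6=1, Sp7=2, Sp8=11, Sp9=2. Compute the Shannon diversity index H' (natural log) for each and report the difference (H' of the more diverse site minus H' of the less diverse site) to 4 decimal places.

0.0086

The first survey: N=98, proportions 0.112245, 0.142857, 0.173469, 0.193878, 0.183673, 0.193878, giving H' = 1.774726 (working shown to 6 dp, full precision carried).
The second survey: N=33, proportions 0.030303, 0.030303, 0.030303, 0.242424, 0.181818, 0.030303, 0.060606, 0.333333, 0.060606, giving H' = 1.783310.
Difference = |1.774726 − 1.783310| = 0.008584, i.e. 0.0086 to 4 decimal places.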